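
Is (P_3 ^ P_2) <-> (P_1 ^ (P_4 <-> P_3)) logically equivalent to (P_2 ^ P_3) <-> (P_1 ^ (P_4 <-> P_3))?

 P_1  |  P_2  |  P_3  |  P_4  |   φ   |   ψ  
----- | ----- | ----- | ----- | ----- | -----
False | False | False | False | False | False
False | False | False |  True |  True |  True
False | False |  True | False | False | False
False | False |  True |  True |  True |  True
False |  True | False | False |  True |  True
False |  True | False |  True | False | False
False |  True |  True | False |  True |  True
False |  True |  True |  True | False | False
 True | False | False | False |  True |  True
 True | False | False |  True | False | False
 True | False |  True | False |  True |  True
 True | False |  True |  True | False | False
 True |  True | False | False | False | False
 True |  True | False |  True |  True |  True
 True |  True |  True | False | False | False
 True |  True |  True |  True |  True |  True
The columns for φ and ψ agree on every row, so they are logically equivalent.

equivalent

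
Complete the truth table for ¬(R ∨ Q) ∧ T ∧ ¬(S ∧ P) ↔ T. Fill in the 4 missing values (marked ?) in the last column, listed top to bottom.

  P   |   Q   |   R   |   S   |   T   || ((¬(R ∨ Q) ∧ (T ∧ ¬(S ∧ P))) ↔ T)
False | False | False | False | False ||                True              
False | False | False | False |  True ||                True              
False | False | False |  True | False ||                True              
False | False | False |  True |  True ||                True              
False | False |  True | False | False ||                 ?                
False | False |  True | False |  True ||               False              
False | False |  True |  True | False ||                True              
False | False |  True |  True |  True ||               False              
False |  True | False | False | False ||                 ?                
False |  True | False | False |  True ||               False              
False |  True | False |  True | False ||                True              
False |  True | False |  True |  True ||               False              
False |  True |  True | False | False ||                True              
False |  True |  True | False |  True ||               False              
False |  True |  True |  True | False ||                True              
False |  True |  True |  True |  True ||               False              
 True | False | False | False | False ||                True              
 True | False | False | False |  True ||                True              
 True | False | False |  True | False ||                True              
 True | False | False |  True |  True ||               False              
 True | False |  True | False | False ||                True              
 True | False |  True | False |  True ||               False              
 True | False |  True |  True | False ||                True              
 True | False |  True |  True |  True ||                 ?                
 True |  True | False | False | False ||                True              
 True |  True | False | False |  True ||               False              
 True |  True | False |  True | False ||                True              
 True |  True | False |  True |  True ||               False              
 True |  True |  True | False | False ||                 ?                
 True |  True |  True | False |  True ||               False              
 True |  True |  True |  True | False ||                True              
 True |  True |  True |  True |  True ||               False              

True, True, False, True

Row P=False, Q=False, R=True, S=False, T=False: (¬(R ∨ Q) ∧ T ∧ ¬(S ∧ P)) = False, so ((¬(R ∨ Q) ∧ (T ∧ ¬(S ∧ P))) ↔ T) = True.
Row P=False, Q=True, R=False, S=False, T=False: (¬(R ∨ Q) ∧ T ∧ ¬(S ∧ P)) = False, so ((¬(R ∨ Q) ∧ (T ∧ ¬(S ∧ P))) ↔ T) = True.
Row P=True, Q=False, R=True, S=True, T=True: (¬(R ∨ Q) ∧ T ∧ ¬(S ∧ P)) = False, so ((¬(R ∨ Q) ∧ (T ∧ ¬(S ∧ P))) ↔ T) = False.
Row P=True, Q=True, R=True, S=False, T=False: (¬(R ∨ Q) ∧ T ∧ ¬(S ∧ P)) = False, so ((¬(R ∨ Q) ∧ (T ∧ ¬(S ∧ P))) ↔ T) = True.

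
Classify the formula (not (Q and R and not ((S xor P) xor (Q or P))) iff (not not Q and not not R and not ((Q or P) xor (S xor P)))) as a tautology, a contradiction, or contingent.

P  Q  R  S  |  φ
T  T  T  T  |  F
T  T  T  F  |  F
T  T  F  T  |  F
T  T  F  F  |  F
T  F  T  T  |  F
T  F  T  F  |  F
T  F  F  T  |  F
T  F  F  F  |  F
F  T  T  T  |  F
F  T  T  F  |  F
F  T  F  T  |  F
F  T  F  F  |  F
F  F  T  T  |  F
F  F  T  F  |  F
F  F  F  T  |  F
F  F  F  F  |  F
Every row is F, so the formula is a contradiction.

contradiction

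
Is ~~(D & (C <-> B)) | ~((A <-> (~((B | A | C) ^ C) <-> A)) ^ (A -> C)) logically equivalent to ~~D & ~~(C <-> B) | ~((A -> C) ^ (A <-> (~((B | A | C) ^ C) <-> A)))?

A | B | C | D || φ | ψ
F | F | F | F || T | T
F | F | F | T || T | T
F | F | T | F || T | T
F | F | T | T || T | T
F | T | F | F || F | F
F | T | F | T || F | F
F | T | T | F || T | T
F | T | T | T || T | T
T | F | F | F || T | T
T | F | F | T || T | T
T | F | T | F || T | T
T | F | T | T || T | T
T | T | F | F || T | T
T | T | F | T || T | T
T | T | T | F || T | T
T | T | T | T || T | T
The columns for φ and ψ agree on every row, so they are logically equivalent.

equivalent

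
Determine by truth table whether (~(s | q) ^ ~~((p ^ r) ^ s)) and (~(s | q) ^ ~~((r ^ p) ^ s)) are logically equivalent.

  p   |   q   |   r   |   s   |   φ   |   ψ  
----- | ----- | ----- | ----- | ----- | -----
False | False | False | False |  True |  True
False | False | False |  True |  True |  True
False | False |  True | False | False | False
False | False |  True |  True | False | False
False |  True | False | False | False | False
False |  True | False |  True |  True |  True
False |  True |  True | False |  True |  True
False |  True |  True |  True | False | False
 True | False | False | False | False | False
 True | False | False |  True | False | False
 True | False |  True | False |  True |  True
 True | False |  True |  True |  True |  True
 True |  True | False | False |  True |  True
 True |  True | False |  True | False | False
 True |  True |  True | False | False | False
 True |  True |  True |  True |  True |  True
The columns for φ and ψ agree on every row, so they are logically equivalent.

equivalent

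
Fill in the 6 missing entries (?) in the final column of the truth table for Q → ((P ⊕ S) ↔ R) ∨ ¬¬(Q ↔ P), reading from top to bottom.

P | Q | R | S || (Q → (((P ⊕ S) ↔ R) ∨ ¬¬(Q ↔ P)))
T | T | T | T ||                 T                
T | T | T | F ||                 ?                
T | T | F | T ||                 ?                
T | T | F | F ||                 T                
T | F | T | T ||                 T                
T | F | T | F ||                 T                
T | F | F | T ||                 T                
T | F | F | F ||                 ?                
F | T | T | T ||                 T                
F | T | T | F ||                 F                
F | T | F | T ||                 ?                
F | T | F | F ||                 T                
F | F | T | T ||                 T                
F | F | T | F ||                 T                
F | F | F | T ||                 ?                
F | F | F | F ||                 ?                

T, T, T, F, T, T

Row P=T, Q=T, R=T, S=F: (((P ⊕ S) ↔ R) ∨ ¬¬(Q ↔ P)) = T, so (Q → (((P ⊕ S) ↔ R) ∨ ¬¬(Q ↔ P))) = T.
Row P=T, Q=T, R=F, S=T: (((P ⊕ S) ↔ R) ∨ ¬¬(Q ↔ P)) = T, so (Q → (((P ⊕ S) ↔ R) ∨ ¬¬(Q ↔ P))) = T.
Row P=T, Q=F, R=F, S=F: (((P ⊕ S) ↔ R) ∨ ¬¬(Q ↔ P)) = F, so (Q → (((P ⊕ S) ↔ R) ∨ ¬¬(Q ↔ P))) = T.
Row P=F, Q=T, R=F, S=T: (((P ⊕ S) ↔ R) ∨ ¬¬(Q ↔ P)) = F, so (Q → (((P ⊕ S) ↔ R) ∨ ¬¬(Q ↔ P))) = F.
Row P=F, Q=F, R=F, S=T: (((P ⊕ S) ↔ R) ∨ ¬¬(Q ↔ P)) = T, so (Q → (((P ⊕ S) ↔ R) ∨ ¬¬(Q ↔ P))) = T.
Row P=F, Q=F, R=F, S=F: (((P ⊕ S) ↔ R) ∨ ¬¬(Q ↔ P)) = T, so (Q → (((P ⊕ S) ↔ R) ∨ ¬¬(Q ↔ P))) = T.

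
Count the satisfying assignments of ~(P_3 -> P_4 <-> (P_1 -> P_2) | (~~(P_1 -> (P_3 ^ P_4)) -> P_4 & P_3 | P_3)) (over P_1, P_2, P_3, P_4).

 P_1  |  P_2  |  P_3  |  P_4  |   φ  
----- | ----- | ----- | ----- | -----
False | False | False | False | False
False | False | False |  True | False
False | False |  True | False |  True
False | False |  True |  True | False
False |  True | False | False | False
False |  True | False |  True | False
False |  True |  True | False |  True
False |  True |  True |  True | False
 True | False | False | False | False
 True | False | False |  True |  True
 True | False |  True | False |  True
 True | False |  True |  True | False
 True |  True | False | False | False
 True |  True | False |  True | False
 True |  True |  True | False |  True
 True |  True |  True |  True | False
The formula is true on 5 of the 16 rows.

5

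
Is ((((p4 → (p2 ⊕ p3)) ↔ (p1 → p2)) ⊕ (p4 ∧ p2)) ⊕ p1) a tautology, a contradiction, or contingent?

p1 | p2 | p3 | p4 | φ
-- | -- | -- | -- | -
T  | T  | T  | T  | F
T  | T  | T  | F  | F
T  | T  | F  | T  | T
T  | T  | F  | F  | F
T  | F  | T  | T  | T
T  | F  | T  | F  | T
T  | F  | F  | T  | F
T  | F  | F  | F  | T
F  | T  | T  | T  | T
F  | T  | T  | F  | T
F  | T  | F  | T  | F
F  | T  | F  | F  | T
F  | F  | T  | T  | T
F  | F  | T  | F  | T
F  | F  | F  | T  | F
F  | F  | F  | F  | T
10 of 16 rows are T, so the formula is contingent.

contingent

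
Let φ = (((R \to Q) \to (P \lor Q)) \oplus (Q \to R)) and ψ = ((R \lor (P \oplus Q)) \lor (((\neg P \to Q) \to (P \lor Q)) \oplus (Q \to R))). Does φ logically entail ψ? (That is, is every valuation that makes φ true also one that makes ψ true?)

P | Q | R || φ | ψ
T | T | T || F | T
T | T | F || T | T
T | F | T || F | T
T | F | F || F | T
F | T | T || F | T
F | T | F || T | T
F | F | T || F | T
F | F | F || T | F
At P=F, Q=F, R=F we have φ true but ψ false, so φ does not entail ψ.

no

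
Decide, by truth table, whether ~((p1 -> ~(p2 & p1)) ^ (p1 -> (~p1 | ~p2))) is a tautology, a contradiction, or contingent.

tautology

p1  p2     (p2 & p1)  ~(p2 & p1)  (p1 -> ~(p2 & p1))  ~p1  ~p2  (~p1 | ~p2)  (p1 -> (~p1 | ~p2))  φ
F   F          F          T               T            T    T        T                T           T
F   T          F          T               T            T    F        T                T           T
T   F          F          T               T            F    T        T                T           T
T   T          T          F               F            F    F        F                F           T
Every row is T, so the formula is a tautology.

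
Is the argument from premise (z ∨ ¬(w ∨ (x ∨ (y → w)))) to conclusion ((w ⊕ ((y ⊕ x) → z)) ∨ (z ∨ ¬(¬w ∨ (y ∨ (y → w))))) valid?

x | y | z | w || φ | ψ
1 | 1 | 1 | 1 || 1 | 1
1 | 1 | 1 | 0 || 1 | 1
1 | 1 | 0 | 1 || 0 | 0
1 | 1 | 0 | 0 || 0 | 1
1 | 0 | 1 | 1 || 1 | 1
1 | 0 | 1 | 0 || 1 | 1
1 | 0 | 0 | 1 || 0 | 1
1 | 0 | 0 | 0 || 0 | 0
0 | 1 | 1 | 1 || 1 | 1
0 | 1 | 1 | 0 || 1 | 1
0 | 1 | 0 | 1 || 0 | 1
0 | 1 | 0 | 0 || 1 | 0
0 | 0 | 1 | 1 || 1 | 1
0 | 0 | 1 | 0 || 1 | 1
0 | 0 | 0 | 1 || 0 | 0
0 | 0 | 0 | 0 || 0 | 1
At x=0, y=1, z=0, w=0 we have φ true but ψ false, so φ does not entail ψ.

no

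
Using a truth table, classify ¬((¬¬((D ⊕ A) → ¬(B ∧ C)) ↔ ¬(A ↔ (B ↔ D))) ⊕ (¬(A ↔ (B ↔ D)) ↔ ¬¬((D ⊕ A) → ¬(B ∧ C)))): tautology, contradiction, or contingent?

tautology

  A   |   B   |   C   |   D   || (D ⊕ A) | (B ∧ C) | ¬(B ∧ C) | ((D ⊕ A) → ¬(B ∧ C)) | ¬((D ⊕ A) → ¬(B ∧ C)) | ¬¬((D ⊕ A) → ¬(B ∧ C)) | (B ↔ D) | (A ↔ (B ↔ D)) | ¬(A ↔ (B ↔ D)) |   φ  
 True |  True |  True |  True ||  False  |   True  |  False   |         True         |         False         |          True          |   True  |      True     |     False      |  True
 True |  True |  True | False ||   True  |   True  |  False   |        False         |          True         |         False          |  False  |     False     |      True      |  True
 True |  True | False |  True ||  False  |  False  |   True   |         True         |         False         |          True          |   True  |      True     |     False      |  True
 True |  True | False | False ||   True  |  False  |   True   |         True         |         False         |          True          |  False  |     False     |      True      |  True
 True | False |  True |  True ||  False  |  False  |   True   |         True         |         False         |          True          |  False  |     False     |      True      |  True
 True | False |  True | False ||   True  |  False  |   True   |         True         |         False         |          True          |   True  |      True     |     False      |  True
 True | False | False |  True ||  False  |  False  |   True   |         True         |         False         |          True          |  False  |     False     |      True      |  True
 True | False | False | False ||   True  |  False  |   True   |         True         |         False         |          True          |   True  |      True     |     False      |  True
False |  True |  True |  True ||   True  |   True  |  False   |        False         |          True         |         False          |   True  |     False     |      True      |  True
False |  True |  True | False ||  False  |   True  |  False   |         True         |         False         |          True          |  False  |      True     |     False      |  True
False |  True | False |  True ||   True  |  False  |   True   |         True         |         False         |          True          |   True  |     False     |      True      |  True
False |  True | False | False ||  False  |  False  |   True   |         True         |         False         |          True          |  False  |      True     |     False      |  True
False | False |  True |  True ||   True  |  False  |   True   |         True         |         False         |          True          |  False  |      True     |     False      |  True
False | False |  True | False ||  False  |  False  |   True   |         True         |         False         |          True          |   True  |     False     |      True      |  True
False | False | False |  True ||   True  |  False  |   True   |         True         |         False         |          True          |  False  |      True     |     False      |  True
False | False | False | False ||  False  |  False  |   True   |         True         |         False         |          True          |   True  |     False     |      True      |  True
Every row is True, so the formula is a tautology.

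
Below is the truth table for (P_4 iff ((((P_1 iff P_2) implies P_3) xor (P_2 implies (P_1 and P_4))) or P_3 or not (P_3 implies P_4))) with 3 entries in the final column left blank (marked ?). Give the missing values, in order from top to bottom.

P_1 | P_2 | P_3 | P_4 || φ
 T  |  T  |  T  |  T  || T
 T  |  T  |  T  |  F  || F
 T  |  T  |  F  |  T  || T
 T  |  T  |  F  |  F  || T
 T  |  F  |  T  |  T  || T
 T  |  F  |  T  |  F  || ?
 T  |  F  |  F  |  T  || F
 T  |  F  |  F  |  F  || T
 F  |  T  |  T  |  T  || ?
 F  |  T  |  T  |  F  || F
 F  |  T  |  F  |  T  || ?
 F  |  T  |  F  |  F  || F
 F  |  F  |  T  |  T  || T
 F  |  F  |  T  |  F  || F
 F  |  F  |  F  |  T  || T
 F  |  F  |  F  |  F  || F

Row P_1=T, P_2=F, P_3=T, P_4=F: ((((P_1 iff P_2) implies P_3) xor (P_2 implies (P_1 and P_4))) or P_3 or not (P_3 implies P_4)) = T, so the formula = F.
Row P_1=F, P_2=T, P_3=T, P_4=T: ((((P_1 iff P_2) implies P_3) xor (P_2 implies (P_1 and P_4))) or P_3 or not (P_3 implies P_4)) = T, so the formula = T.
Row P_1=F, P_2=T, P_3=F, P_4=T: ((((P_1 iff P_2) implies P_3) xor (P_2 implies (P_1 and P_4))) or P_3 or not (P_3 implies P_4)) = T, so the formula = T.

F, T, T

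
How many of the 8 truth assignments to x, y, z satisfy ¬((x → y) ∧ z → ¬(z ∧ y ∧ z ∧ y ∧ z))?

2

  x   |   y   |   z   || (x → y) | ((x → y) ∧ z) | (z ∧ y) | ((z ∧ y) ∧ z ∧ y ∧ z) | ¬((z ∧ y) ∧ z ∧ y ∧ z) |   φ  
 True |  True |  True ||   True  |      True     |   True  |          True         |         False          |  True
 True |  True | False ||   True  |     False     |  False  |         False         |          True          | False
 True | False |  True ||  False  |     False     |  False  |         False         |          True          | False
 True | False | False ||  False  |     False     |  False  |         False         |          True          | False
False |  True |  True ||   True  |      True     |   True  |          True         |         False          |  True
False |  True | False ||   True  |     False     |  False  |         False         |          True          | False
False | False |  True ||   True  |      True     |  False  |         False         |          True          | False
False | False | False ||   True  |     False     |  False  |         False         |          True          | False
The formula is true on 2 of the 8 rows.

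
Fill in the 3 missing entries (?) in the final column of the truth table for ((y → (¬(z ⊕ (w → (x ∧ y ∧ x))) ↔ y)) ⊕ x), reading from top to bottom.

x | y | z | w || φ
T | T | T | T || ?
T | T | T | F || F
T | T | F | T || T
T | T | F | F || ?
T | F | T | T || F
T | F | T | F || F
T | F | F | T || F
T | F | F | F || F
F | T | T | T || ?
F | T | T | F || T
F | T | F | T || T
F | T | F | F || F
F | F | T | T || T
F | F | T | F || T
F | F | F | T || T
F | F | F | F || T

Row x=T, y=T, z=T, w=T: (y → (¬(z ⊕ (w → (x ∧ y ∧ x))) ↔ y)) = T, so the formula = F.
Row x=T, y=T, z=F, w=F: (y → (¬(z ⊕ (w → (x ∧ y ∧ x))) ↔ y)) = F, so the formula = T.
Row x=F, y=T, z=T, w=T: (y → (¬(z ⊕ (w → (x ∧ y ∧ x))) ↔ y)) = F, so the formula = F.

F, T, F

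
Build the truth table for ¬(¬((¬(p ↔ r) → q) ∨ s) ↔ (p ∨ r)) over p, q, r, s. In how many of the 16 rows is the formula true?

  p   |   q   |   r   |   s   ||   φ  
 True |  True |  True |  True ||  True
 True |  True |  True | False ||  True
 True |  True | False |  True ||  True
 True |  True | False | False ||  True
 True | False |  True |  True ||  True
 True | False |  True | False ||  True
 True | False | False |  True ||  True
 True | False | False | False || False
False |  True |  True |  True ||  True
False |  True |  True | False ||  True
False |  True | False |  True || False
False |  True | False | False || False
False | False |  True |  True ||  True
False | False |  True | False || False
False | False | False |  True || False
False | False | False | False || False
The formula is true on 10 of the 16 rows.

10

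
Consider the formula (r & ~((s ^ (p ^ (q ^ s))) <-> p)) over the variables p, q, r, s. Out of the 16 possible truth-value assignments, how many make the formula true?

p  q  r  s  |  (q ^ s)  (p ^ (q ^ s))  (s ^ (p ^ (q ^ s)))  ((s ^ (p ^ (q ^ s))) <-> p)  ~((s ^ (p ^ (q ^ s))) <-> p)  φ
F  F  F  F  |     F           F                 F                        T                            F                F
F  F  F  T  |     T           T                 F                        T                            F                F
F  F  T  F  |     F           F                 F                        T                            F                F
F  F  T  T  |     T           T                 F                        T                            F                F
F  T  F  F  |     T           T                 T                        F                            T                F
F  T  F  T  |     F           F                 T                        F                            T                F
F  T  T  F  |     T           T                 T                        F                            T                T
F  T  T  T  |     F           F                 T                        F                            T                T
T  F  F  F  |     F           T                 T                        T                            F                F
T  F  F  T  |     T           F                 T                        T                            F                F
T  F  T  F  |     F           T                 T                        T                            F                F
T  F  T  T  |     T           F                 T                        T                            F                F
T  T  F  F  |     T           F                 F                        F                            T                F
T  T  F  T  |     F           T                 F                        F                            T                F
T  T  T  F  |     T           F                 F                        F                            T                T
T  T  T  T  |     F           T                 F                        F                            T                T
The formula is true on 4 of the 16 rows.

4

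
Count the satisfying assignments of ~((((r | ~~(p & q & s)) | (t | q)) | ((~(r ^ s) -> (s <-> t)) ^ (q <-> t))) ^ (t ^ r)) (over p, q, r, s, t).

p | q | r | s | t | φ
- | - | - | - | - | -
T | T | T | T | T | F
T | T | T | T | F | T
T | T | T | F | T | F
T | T | T | F | F | T
T | T | F | T | T | T
T | T | F | T | F | F
T | T | F | F | T | T
T | T | F | F | F | F
T | F | T | T | T | F
T | F | T | T | F | T
T | F | T | F | T | F
T | F | T | F | F | T
T | F | F | T | T | T
T | F | F | T | F | T
T | F | F | F | T | T
T | F | F | F | F | T
F | T | T | T | T | F
F | T | T | T | F | T
F | T | T | F | T | F
F | T | T | F | F | T
F | T | F | T | T | T
F | T | F | T | F | F
F | T | F | F | T | T
F | T | F | F | F | F
F | F | T | T | T | F
F | F | T | T | F | T
F | F | T | F | T | F
F | F | T | F | F | T
F | F | F | T | T | T
F | F | F | T | F | T
F | F | F | F | T | T
F | F | F | F | F | T
The formula is true on 20 of the 32 rows.

20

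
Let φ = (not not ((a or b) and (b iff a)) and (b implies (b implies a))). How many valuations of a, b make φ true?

  a      b    |    φ  
False  False  |  False
False   True  |  False
 True  False  |  False
 True   True  |   True
The formula is true on 1 of the 4 rows.

1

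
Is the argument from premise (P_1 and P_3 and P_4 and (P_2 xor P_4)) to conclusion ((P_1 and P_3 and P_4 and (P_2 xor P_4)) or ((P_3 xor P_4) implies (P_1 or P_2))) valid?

yes

P_1 | P_2 | P_3 | P_4 | φ | ψ
--- | --- | --- | --- | - | -
 T  |  T  |  T  |  T  | F | T
 T  |  T  |  T  |  F  | F | T
 T  |  T  |  F  |  T  | F | T
 T  |  T  |  F  |  F  | F | T
 T  |  F  |  T  |  T  | T | T
 T  |  F  |  T  |  F  | F | T
 T  |  F  |  F  |  T  | F | T
 T  |  F  |  F  |  F  | F | T
 F  |  T  |  T  |  T  | F | T
 F  |  T  |  T  |  F  | F | T
 F  |  T  |  F  |  T  | F | T
 F  |  T  |  F  |  F  | F | T
 F  |  F  |  T  |  T  | F | T
 F  |  F  |  T  |  F  | F | F
 F  |  F  |  F  |  T  | F | F
 F  |  F  |  F  |  F  | F | T
In every row where φ is true, ψ is also true, so φ ⊨ ψ.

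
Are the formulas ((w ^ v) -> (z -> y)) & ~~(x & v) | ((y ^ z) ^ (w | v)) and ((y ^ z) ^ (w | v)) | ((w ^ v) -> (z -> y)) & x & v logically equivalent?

x | y | z | w | v | φ | ψ
- | - | - | - | - | - | -
1 | 1 | 1 | 1 | 1 | 1 | 1
1 | 1 | 1 | 1 | 0 | 1 | 1
1 | 1 | 1 | 0 | 1 | 1 | 1
1 | 1 | 1 | 0 | 0 | 0 | 0
1 | 1 | 0 | 1 | 1 | 1 | 1
1 | 1 | 0 | 1 | 0 | 0 | 0
1 | 1 | 0 | 0 | 1 | 1 | 1
1 | 1 | 0 | 0 | 0 | 1 | 1
1 | 0 | 1 | 1 | 1 | 1 | 1
1 | 0 | 1 | 1 | 0 | 0 | 0
1 | 0 | 1 | 0 | 1 | 0 | 0
1 | 0 | 1 | 0 | 0 | 1 | 1
1 | 0 | 0 | 1 | 1 | 1 | 1
1 | 0 | 0 | 1 | 0 | 1 | 1
1 | 0 | 0 | 0 | 1 | 1 | 1
1 | 0 | 0 | 0 | 0 | 0 | 0
0 | 1 | 1 | 1 | 1 | 1 | 1
0 | 1 | 1 | 1 | 0 | 1 | 1
0 | 1 | 1 | 0 | 1 | 1 | 1
0 | 1 | 1 | 0 | 0 | 0 | 0
0 | 1 | 0 | 1 | 1 | 0 | 0
0 | 1 | 0 | 1 | 0 | 0 | 0
0 | 1 | 0 | 0 | 1 | 0 | 0
0 | 1 | 0 | 0 | 0 | 1 | 1
0 | 0 | 1 | 1 | 1 | 0 | 0
0 | 0 | 1 | 1 | 0 | 0 | 0
0 | 0 | 1 | 0 | 1 | 0 | 0
0 | 0 | 1 | 0 | 0 | 1 | 1
0 | 0 | 0 | 1 | 1 | 1 | 1
0 | 0 | 0 | 1 | 0 | 1 | 1
0 | 0 | 0 | 0 | 1 | 1 | 1
0 | 0 | 0 | 0 | 0 | 0 | 0
The columns for φ and ψ agree on every row, so they are logically equivalent.

equivalent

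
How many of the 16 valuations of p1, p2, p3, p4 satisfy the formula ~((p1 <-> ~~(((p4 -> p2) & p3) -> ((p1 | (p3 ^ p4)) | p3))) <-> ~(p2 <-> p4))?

p1  p2  p3  p4     (p4 -> p2)  ((p4 -> p2) & p3)  (p3 ^ p4)  (p1 | (p3 ^ p4))  ((p1 | (p3 ^ p4)) | p3)  (p2 <-> p4)  ~(p2 <-> p4)  φ
F   F   F   F          T               F              F             F                     F                  T            F        F
F   F   F   T          F               F              T             T                     T                  F            T        T
F   F   T   F          T               T              T             T                     T                  T            F        F
F   F   T   T          F               F              F             F                     T                  F            T        T
F   T   F   F          T               F              F             F                     F                  F            T        T
F   T   F   T          T               F              T             T                     T                  T            F        F
F   T   T   F          T               T              T             T                     T                  F            T        T
F   T   T   T          T               T              F             F                     T                  T            F        F
T   F   F   F          T               F              F             T                     T                  T            F        T
T   F   F   T          F               F              T             T                     T                  F            T        F
T   F   T   F          T               T              T             T                     T                  T            F        T
T   F   T   T          F               F              F             T                     T                  F            T        F
T   T   F   F          T               F              F             T                     T                  F            T        F
T   T   F   T          T               F              T             T                     T                  T            F        T
T   T   T   F          T               T              T             T                     T                  F            T        F
T   T   T   T          T               T              F             T                     T                  T            F        T
The formula is true on 8 of the 16 rows.

8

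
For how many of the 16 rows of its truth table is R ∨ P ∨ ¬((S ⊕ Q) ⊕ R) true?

14

P | Q | R | S || (R ∨ P ∨ ¬((S ⊕ Q) ⊕ R))
1 | 1 | 1 | 1 ||            1            
1 | 1 | 1 | 0 ||            1            
1 | 1 | 0 | 1 ||            1            
1 | 1 | 0 | 0 ||            1            
1 | 0 | 1 | 1 ||            1            
1 | 0 | 1 | 0 ||            1            
1 | 0 | 0 | 1 ||            1            
1 | 0 | 0 | 0 ||            1            
0 | 1 | 1 | 1 ||            1            
0 | 1 | 1 | 0 ||            1            
0 | 1 | 0 | 1 ||            1            
0 | 1 | 0 | 0 ||            0            
0 | 0 | 1 | 1 ||            1            
0 | 0 | 1 | 0 ||            1            
0 | 0 | 0 | 1 ||            0            
0 | 0 | 0 | 0 ||            1            
The formula is true on 14 of the 16 rows.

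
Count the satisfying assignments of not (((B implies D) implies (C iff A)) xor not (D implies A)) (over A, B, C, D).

A | B | C | D | (B implies D) | (C iff A) | (D implies A) | not (D implies A) | φ
- | - | - | - | ------------- | --------- | ------------- | ----------------- | -
T | T | T | T |       T       |     T     |       T       |         F         | F
T | T | T | F |       F       |     T     |       T       |         F         | F
T | T | F | T |       T       |     F     |       T       |         F         | T
T | T | F | F |       F       |     F     |       T       |         F         | F
T | F | T | T |       T       |     T     |       T       |         F         | F
T | F | T | F |       T       |     T     |       T       |         F         | F
T | F | F | T |       T       |     F     |       T       |         F         | T
T | F | F | F |       T       |     F     |       T       |         F         | T
F | T | T | T |       T       |     F     |       F       |         T         | F
F | T | T | F |       F       |     F     |       T       |         F         | F
F | T | F | T |       T       |     T     |       F       |         T         | T
F | T | F | F |       F       |     T     |       T       |         F         | F
F | F | T | T |       T       |     F     |       F       |         T         | F
F | F | T | F |       T       |     F     |       T       |         F         | T
F | F | F | T |       T       |     T     |       F       |         T         | T
F | F | F | F |       T       |     T     |       T       |         F         | F
The formula is true on 6 of the 16 rows.

6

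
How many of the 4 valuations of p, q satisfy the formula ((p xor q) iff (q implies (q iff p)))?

p  q  |  (p xor q)  (q iff p)  (q implies (q iff p))  φ
1  1  |      0          1                1            0
1  0  |      1          0                1            1
0  1  |      1          0                0            0
0  0  |      0          1                1            0
The formula is true on 1 of the 4 rows.

1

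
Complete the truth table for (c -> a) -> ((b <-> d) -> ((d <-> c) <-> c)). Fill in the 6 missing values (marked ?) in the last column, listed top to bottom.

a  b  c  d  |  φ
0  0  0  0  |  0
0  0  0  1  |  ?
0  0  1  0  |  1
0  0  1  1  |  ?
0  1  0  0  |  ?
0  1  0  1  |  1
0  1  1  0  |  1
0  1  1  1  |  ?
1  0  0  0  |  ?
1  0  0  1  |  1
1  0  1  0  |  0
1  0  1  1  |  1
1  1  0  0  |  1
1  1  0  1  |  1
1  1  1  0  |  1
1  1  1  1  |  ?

1, 1, 1, 1, 0, 1

Row a=0, b=0, c=0, d=1: (c -> a) = 1, ((b <-> d) -> ((d <-> c) <-> c)) = 1, so the formula = 1.
Row a=0, b=0, c=1, d=1: (c -> a) = 0, ((b <-> d) -> ((d <-> c) <-> c)) = 1, so the formula = 1.
Row a=0, b=1, c=0, d=0: (c -> a) = 1, ((b <-> d) -> ((d <-> c) <-> c)) = 1, so the formula = 1.
Row a=0, b=1, c=1, d=1: (c -> a) = 0, ((b <-> d) -> ((d <-> c) <-> c)) = 1, so the formula = 1.
Row a=1, b=0, c=0, d=0: (c -> a) = 1, ((b <-> d) -> ((d <-> c) <-> c)) = 0, so the formula = 0.
Row a=1, b=1, c=1, d=1: (c -> a) = 1, ((b <-> d) -> ((d <-> c) <-> c)) = 1, so the formula = 1.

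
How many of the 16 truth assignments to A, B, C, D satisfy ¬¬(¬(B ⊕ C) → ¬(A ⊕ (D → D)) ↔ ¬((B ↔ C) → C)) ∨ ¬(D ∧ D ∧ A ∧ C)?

14

A  B  C  D  |  (B ⊕ C)  ¬(B ⊕ C)  (D → D)  (A ⊕ (D → D))  ¬(A ⊕ (D → D))  (¬(B ⊕ C) → ¬(A ⊕ (D → D)))  (B ↔ C)  ((B ↔ C) → C)  ¬((B ↔ C) → C)  (D ∧ D ∧ A ∧ C)  ¬(D ∧ D ∧ A ∧ C)  φ
T  T  T  T  |     F        T         T           F              T                      T                  T           T              F                T                F          F
T  T  T  F  |     F        T         T           F              T                      T                  T           T              F                F                T          T
T  T  F  T  |     T        F         T           F              T                      T                  F           T              F                F                T          T
T  T  F  F  |     T        F         T           F              T                      T                  F           T              F                F                T          T
T  F  T  T  |     T        F         T           F              T                      T                  F           T              F                T                F          F
T  F  T  F  |     T        F         T           F              T                      T                  F           T              F                F                T          T
T  F  F  T  |     F        T         T           F              T                      T                  T           F              T                F                T          T
T  F  F  F  |     F        T         T           F              T                      T                  T           F              T                F                T          T
F  T  T  T  |     F        T         T           T              F                      F                  T           T              F                F                T          T
F  T  T  F  |     F        T         T           T              F                      F                  T           T              F                F                T          T
F  T  F  T  |     T        F         T           T              F                      T                  F           T              F                F                T          T
F  T  F  F  |     T        F         T           T              F                      T                  F           T              F                F                T          T
F  F  T  T  |     T        F         T           T              F                      T                  F           T              F                F                T          T
F  F  T  F  |     T        F         T           T              F                      T                  F           T              F                F                T          T
F  F  F  T  |     F        T         T           T              F                      F                  T           F              T                F                T          T
F  F  F  F  |     F        T         T           T              F                      F                  T           F              T                F                T          T
The formula is true on 14 of the 16 rows.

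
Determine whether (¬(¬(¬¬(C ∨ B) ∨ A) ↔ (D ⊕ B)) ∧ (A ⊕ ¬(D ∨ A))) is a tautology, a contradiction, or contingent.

A | B | C | D || (C ∨ B) | ¬(C ∨ B) | ¬¬(C ∨ B) | (¬¬(C ∨ B) ∨ A) | ¬(¬¬(C ∨ B) ∨ A) | (D ⊕ B) | (¬(¬¬(C ∨ B) ∨ A) ↔ (D ⊕ B)) | (D ∨ A) | ¬(D ∨ A) | (A ⊕ ¬(D ∨ A)) | φ
1 | 1 | 1 | 1 ||    1    |    0     |     1     |        1        |        0         |    0    |              1               |    1    |    0     |       1        | 0
1 | 1 | 1 | 0 ||    1    |    0     |     1     |        1        |        0         |    1    |              0               |    1    |    0     |       1        | 1
1 | 1 | 0 | 1 ||    1    |    0     |     1     |        1        |        0         |    0    |              1               |    1    |    0     |       1        | 0
1 | 1 | 0 | 0 ||    1    |    0     |     1     |        1        |        0         |    1    |              0               |    1    |    0     |       1        | 1
1 | 0 | 1 | 1 ||    1    |    0     |     1     |        1        |        0         |    1    |              0               |    1    |    0     |       1        | 1
1 | 0 | 1 | 0 ||    1    |    0     |     1     |        1        |        0         |    0    |              1               |    1    |    0     |       1        | 0
1 | 0 | 0 | 1 ||    0    |    1     |     0     |        1        |        0         |    1    |              0               |    1    |    0     |       1        | 1
1 | 0 | 0 | 0 ||    0    |    1     |     0     |        1        |        0         |    0    |              1               |    1    |    0     |       1        | 0
0 | 1 | 1 | 1 ||    1    |    0     |     1     |        1        |        0         |    0    |              1               |    1    |    0     |       0        | 0
0 | 1 | 1 | 0 ||    1    |    0     |     1     |        1        |        0         |    1    |              0               |    0    |    1     |       1        | 1
0 | 1 | 0 | 1 ||    1    |    0     |     1     |        1        |        0         |    0    |              1               |    1    |    0     |       0        | 0
0 | 1 | 0 | 0 ||    1    |    0     |     1     |        1        |        0         |    1    |              0               |    0    |    1     |       1        | 1
0 | 0 | 1 | 1 ||    1    |    0     |     1     |        1        |        0         |    1    |              0               |    1    |    0     |       0        | 0
0 | 0 | 1 | 0 ||    1    |    0     |     1     |        1        |        0         |    0    |              1               |    0    |    1     |       1        | 0
0 | 0 | 0 | 1 ||    0    |    1     |     0     |        0        |        1         |    1    |              1               |    1    |    0     |       0        | 0
0 | 0 | 0 | 0 ||    0    |    1     |     0     |        0        |        1         |    0    |              0               |    0    |    1     |       1        | 1
7 of 16 rows are 1, so the formula is contingent.

contingent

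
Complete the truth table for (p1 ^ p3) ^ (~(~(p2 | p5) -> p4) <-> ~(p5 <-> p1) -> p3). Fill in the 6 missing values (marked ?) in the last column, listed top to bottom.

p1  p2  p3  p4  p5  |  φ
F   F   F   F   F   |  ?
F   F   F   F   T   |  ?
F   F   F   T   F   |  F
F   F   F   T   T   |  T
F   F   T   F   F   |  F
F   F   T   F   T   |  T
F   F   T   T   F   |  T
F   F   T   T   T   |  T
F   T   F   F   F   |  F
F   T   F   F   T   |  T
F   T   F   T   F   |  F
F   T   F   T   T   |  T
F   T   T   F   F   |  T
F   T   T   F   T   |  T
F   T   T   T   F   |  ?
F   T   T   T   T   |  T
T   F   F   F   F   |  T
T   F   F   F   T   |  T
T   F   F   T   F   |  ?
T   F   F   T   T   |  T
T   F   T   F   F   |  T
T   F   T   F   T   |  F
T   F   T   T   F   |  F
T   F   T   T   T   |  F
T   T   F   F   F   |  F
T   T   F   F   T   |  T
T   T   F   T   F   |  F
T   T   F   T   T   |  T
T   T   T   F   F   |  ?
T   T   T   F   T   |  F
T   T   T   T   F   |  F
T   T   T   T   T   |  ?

T, T, T, F, F, F

Row p1=F, p2=F, p3=F, p4=F, p5=F: (p1 ^ p3) = F, (~(~(p2 | p5) -> p4) <-> ~(p5 <-> p1) -> p3) = T, so the formula = T.
Row p1=F, p2=F, p3=F, p4=F, p5=T: (p1 ^ p3) = F, (~(~(p2 | p5) -> p4) <-> ~(p5 <-> p1) -> p3) = T, so the formula = T.
Row p1=F, p2=T, p3=T, p4=T, p5=F: (p1 ^ p3) = T, (~(~(p2 | p5) -> p4) <-> ~(p5 <-> p1) -> p3) = F, so the formula = T.
Row p1=T, p2=F, p3=F, p4=T, p5=F: (p1 ^ p3) = T, (~(~(p2 | p5) -> p4) <-> ~(p5 <-> p1) -> p3) = T, so the formula = F.
Row p1=T, p2=T, p3=T, p4=F, p5=F: (p1 ^ p3) = F, (~(~(p2 | p5) -> p4) <-> ~(p5 <-> p1) -> p3) = F, so the formula = F.
Row p1=T, p2=T, p3=T, p4=T, p5=T: (p1 ^ p3) = F, (~(~(p2 | p5) -> p4) <-> ~(p5 <-> p1) -> p3) = F, so the formula = F.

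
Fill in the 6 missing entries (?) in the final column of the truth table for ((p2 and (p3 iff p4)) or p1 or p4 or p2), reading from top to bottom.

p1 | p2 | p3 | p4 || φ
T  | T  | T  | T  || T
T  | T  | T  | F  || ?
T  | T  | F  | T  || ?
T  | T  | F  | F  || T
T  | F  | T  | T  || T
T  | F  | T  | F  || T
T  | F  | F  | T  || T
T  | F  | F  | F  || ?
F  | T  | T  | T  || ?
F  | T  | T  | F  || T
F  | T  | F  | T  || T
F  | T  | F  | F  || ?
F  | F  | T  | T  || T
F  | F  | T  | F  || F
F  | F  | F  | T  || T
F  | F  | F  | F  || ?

T, T, T, T, T, F

Row p1=T, p2=T, p3=T, p4=F: (p2 and (p3 iff p4)) = F, so the formula = T.
Row p1=T, p2=T, p3=F, p4=T: (p2 and (p3 iff p4)) = F, so the formula = T.
Row p1=T, p2=F, p3=F, p4=F: (p2 and (p3 iff p4)) = F, so the formula = T.
Row p1=F, p2=T, p3=T, p4=T: (p2 and (p3 iff p4)) = T, so the formula = T.
Row p1=F, p2=T, p3=F, p4=F: (p2 and (p3 iff p4)) = T, so the formula = T.
Row p1=F, p2=F, p3=F, p4=F: (p2 and (p3 iff p4)) = F, so the formula = F.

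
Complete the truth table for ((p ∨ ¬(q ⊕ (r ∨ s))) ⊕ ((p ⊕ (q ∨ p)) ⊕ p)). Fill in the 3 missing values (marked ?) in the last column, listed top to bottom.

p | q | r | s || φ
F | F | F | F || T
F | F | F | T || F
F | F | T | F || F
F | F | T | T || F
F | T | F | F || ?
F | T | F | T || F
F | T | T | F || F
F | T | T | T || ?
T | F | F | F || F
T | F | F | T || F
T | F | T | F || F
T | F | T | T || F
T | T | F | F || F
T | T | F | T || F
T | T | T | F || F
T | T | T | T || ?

T, F, F

Row p=F, q=T, r=F, s=F: (p ∨ ¬(q ⊕ (r ∨ s))) = F, ((p ⊕ (q ∨ p)) ⊕ p) = T, so the formula = T.
Row p=F, q=T, r=T, s=T: (p ∨ ¬(q ⊕ (r ∨ s))) = T, ((p ⊕ (q ∨ p)) ⊕ p) = T, so the formula = F.
Row p=T, q=T, r=T, s=T: (p ∨ ¬(q ⊕ (r ∨ s))) = T, ((p ⊕ (q ∨ p)) ⊕ p) = T, so the formula = F.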